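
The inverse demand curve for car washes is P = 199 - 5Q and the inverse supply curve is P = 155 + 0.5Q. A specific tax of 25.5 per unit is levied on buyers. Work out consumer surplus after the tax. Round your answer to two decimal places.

Pre-tax equilibrium: 199 - 5Q = 155 + 0.5Q gives Q* = 8, P* = 159.
A tax on buyers shifts demand down by 25.5: (199 - 25.5) - 5Q = 155 + 0.5Q, so Q_t = 3.3636. Buyers pay P_b = 182.1818; sellers receive P_s = P_b - 25.5 = 156.6818.
CS = (1/2)(Q_t)(199 - P_b) = (1/2)(3.3636)(16.8182) = 28.2851.

28.29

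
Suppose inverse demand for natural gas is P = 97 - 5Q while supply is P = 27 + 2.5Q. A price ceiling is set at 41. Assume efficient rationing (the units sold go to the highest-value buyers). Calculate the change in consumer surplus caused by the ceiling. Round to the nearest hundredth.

17.42

Free-market equilibrium: 97 - 5Q = 27 + 2.5Q gives Q* = 9.3333, P* = 50.3333.
At the ceiling price 41, quantity supplied is (41 - 27)/2.5 = 5.6; supply is the short side, so Q = 5.6 trades at P = 41.
CS goes from (1/2)(9.3333)(46.6667) = 217.7778 to 235.2 (computed as (97 - 41)(5.6) - (1/2)(5)(5.6)^2), a change of 17.4222.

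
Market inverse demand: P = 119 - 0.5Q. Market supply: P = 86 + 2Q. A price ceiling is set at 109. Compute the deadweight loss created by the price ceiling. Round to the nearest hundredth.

Without the control, 119 - 0.5Q = 86 + 2Q so Q* = 13.2 and P* = 112.4.
At P = 109, sellers supply (109 - 86)/2 = 11.5 while buyers want more, so the quantity traded is 11.5 at price 109.
The lost-trades triangle has base Q* - 11.5 = 1.7 and height equal to the gap between the curves at Q = 11.5, which is 113.25 - 109 = 4.25. DWL = (1/2)(1.7)(4.25) = 3.6125.

3.61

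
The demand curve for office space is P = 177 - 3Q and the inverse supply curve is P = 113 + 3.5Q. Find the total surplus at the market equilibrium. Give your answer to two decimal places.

315.08

Equilibrium: 177 - 3Q = 113 + 3.5Q, so Q* = 9.8462 and P* = 147.4615.
CS = (1/2)(9.8462)(29.5385) = 145.4201 and PS = (1/2)(9.8462)(34.4615) = 169.6568, so total surplus = 315.0769.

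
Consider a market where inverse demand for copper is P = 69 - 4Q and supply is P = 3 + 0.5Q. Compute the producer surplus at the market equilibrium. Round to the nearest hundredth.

53.78

Set 69 - 4Q = 3 + 0.5Q, which gives 66 = 4.5Q, so Q* = 14.6667 and P* = 69 - 4(14.6667) = 10.3333.
PS is the area between P* and the supply curve from 0 to Q*: (1/2)(14.6667)(7.3333) = 53.7778.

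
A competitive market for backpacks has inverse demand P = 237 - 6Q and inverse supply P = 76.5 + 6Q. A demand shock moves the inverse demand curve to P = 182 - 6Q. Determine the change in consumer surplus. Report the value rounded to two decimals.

Initial equilibrium: Q_0 = 13.375, P_0 = 156.75; CS_0 = (1/2)(13.375)(80.25) = 536.6719, PS_0 = (1/2)(13.375)(80.25) = 536.6719.
New equilibrium: 182 - 6Q = 76.5 + 6Q gives Q_1 = 8.7917, P_1 = 129.25; CS_1 = 231.8802, PS_1 = 231.8802.
Change in consumer surplus = 231.8802 - 536.6719 = -304.7917.

-304.79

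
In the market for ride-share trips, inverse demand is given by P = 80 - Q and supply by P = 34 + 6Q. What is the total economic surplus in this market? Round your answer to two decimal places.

Setting demand equal to supply, 46 = 7Q, so Q* = 6.5714 and P* = 73.4286.
Total surplus is the full triangle between the curves from 0 to Q*: (1/2)(6.5714)(80 - 34) = 151.1429.

151.14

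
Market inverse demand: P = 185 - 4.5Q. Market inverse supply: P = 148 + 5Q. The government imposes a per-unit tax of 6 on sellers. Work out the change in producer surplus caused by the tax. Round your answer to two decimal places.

-11.30

Pre-tax equilibrium: 185 - 4.5Q = 148 + 5Q gives Q* = 3.8947, P* = 167.4737.
With the tax, sellers need 6 more per unit: 185 - 4.5Q = 148 + 5Q + 6, so Q_t = 3.2632. Buyers pay P_b = 170.3158; sellers receive P_s = P_b - 6 = 164.3158.
PS falls from (1/2)(3.8947)(19.4737) = 37.9224 to (1/2)(3.2632)(16.3158) = 26.6205, a change of -11.3019.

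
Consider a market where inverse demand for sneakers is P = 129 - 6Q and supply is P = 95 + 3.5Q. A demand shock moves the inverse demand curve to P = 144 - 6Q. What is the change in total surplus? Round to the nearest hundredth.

Initial equilibrium: Q_0 = 3.5789, P_0 = 107.5263; CS_0 = (1/2)(3.5789)(21.4737) = 38.4266, PS_0 = (1/2)(3.5789)(12.5263) = 22.4155.
New equilibrium: 144 - 6Q = 95 + 3.5Q gives Q_1 = 5.1579, P_1 = 113.0526; CS_1 = 79.8116, PS_1 = 46.5568.
Change in total surplus = (79.8116 + 46.5568) - (38.4266 + 22.4155) = 65.5263.

65.53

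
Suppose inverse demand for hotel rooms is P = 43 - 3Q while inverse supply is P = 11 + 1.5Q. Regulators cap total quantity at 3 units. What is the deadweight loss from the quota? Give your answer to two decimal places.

38.03

Unrestricted equilibrium: Q* = (43 - 11)/(3 + 1.5) = 7.1111.
At Q = 3 the demand price is 43 - 3(3) = 34 and the supply price is 11 + 1.5(3) = 15.5.
DWL = (1/2)(gap between curves at 3) x (Q* - 3) = (1/2)(18.5)(4.1111) = 38.0278.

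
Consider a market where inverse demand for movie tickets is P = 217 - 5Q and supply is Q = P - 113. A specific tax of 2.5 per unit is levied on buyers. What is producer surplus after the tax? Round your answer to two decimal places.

Rewriting supply in inverse form: P = 113 + Q.
Without the tax, 217 - 5Q = 113 + Q so Q* = 17.3333 and P* = 130.3333.
A tax on buyers shifts demand down by 2.5: (217 - 2.5) - 5Q = 113 + Q, so Q_t = 16.9167. Buyers pay P_b = 132.4167; sellers receive P_s = P_b - 2.5 = 129.9167.
Producer surplus is the triangle above supply below P_s: (1/2)(16.9167)(129.9167 - 113) = 143.0868.

143.09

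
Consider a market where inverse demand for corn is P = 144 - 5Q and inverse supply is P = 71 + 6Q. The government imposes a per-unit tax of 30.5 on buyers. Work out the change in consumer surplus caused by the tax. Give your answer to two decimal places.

Without the tax, 144 - 5Q = 71 + 6Q so Q* = 6.6364 and P* = 110.8182.
With the tax, buyers' net willingness to pay falls by 30.5: (144 - 30.5) - 5Q = 71 + 6Q, so Q_t = 3.8636. Buyers pay P_b = 124.6818; sellers receive P_s = P_b - 30.5 = 94.1818.
CS falls from (1/2)(6.6364)(33.1818) = 110.1033 to (1/2)(3.8636)(19.3182) = 37.3192, a change of -72.7841.

-72.78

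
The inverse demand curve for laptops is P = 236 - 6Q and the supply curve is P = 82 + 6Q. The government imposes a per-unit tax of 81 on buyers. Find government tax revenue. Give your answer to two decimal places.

492.75

Without the tax, 236 - 6Q = 82 + 6Q so Q* = 12.8333 and P* = 159.
With the tax, buyers' net willingness to pay falls by 81: (236 - 81) - 6Q = 82 + 6Q, so Q_t = 6.0833. Buyers pay P_b = 199.5; sellers receive P_s = P_b - 81 = 118.5.
Tax revenue = t x Q_t = 81 x 6.0833 = 492.75.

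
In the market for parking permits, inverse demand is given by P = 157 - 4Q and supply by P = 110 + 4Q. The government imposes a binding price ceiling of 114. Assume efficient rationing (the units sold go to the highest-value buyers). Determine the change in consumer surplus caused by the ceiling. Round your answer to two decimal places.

Without the control, 157 - 4Q = 110 + 4Q so Q* = 5.875 and P* = 133.5.
At P = 114, sellers supply (114 - 110)/4 = 1 while buyers want more, so the quantity traded is 1 at price 114.
CS goes from (1/2)(5.875)(23.5) = 69.0312 to 41 (computed as (157 - 114)(1) - (1/2)(4)(1)^2), a change of -28.0312.

-28.03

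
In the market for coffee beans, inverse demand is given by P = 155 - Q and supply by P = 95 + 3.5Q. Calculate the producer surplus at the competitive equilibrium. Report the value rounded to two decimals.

311.11

Setting demand equal to supply, 60 = 4.5Q, so Q* = 13.3333 and P* = 141.6667.
Producer surplus is the triangle above supply below P*: (1/2)(13.3333)(141.6667 - 95) = (1/2)(13.3333)(46.6667) = 311.1111.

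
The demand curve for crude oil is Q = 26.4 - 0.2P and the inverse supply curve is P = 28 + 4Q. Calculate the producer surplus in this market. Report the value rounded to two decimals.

267.06

Rewriting demand in inverse form: P = 132 - 5Q.
Set 132 - 5Q = 28 + 4Q, which gives 104 = 9Q, so Q* = 11.5556 and P* = 132 - 5(11.5556) = 74.2222.
Producer surplus is the triangle above supply below P*: (1/2)(11.5556)(74.2222 - 28) = (1/2)(11.5556)(46.2222) = 267.0617.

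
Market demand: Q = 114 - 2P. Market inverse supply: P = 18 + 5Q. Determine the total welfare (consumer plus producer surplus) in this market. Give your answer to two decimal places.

Rewriting demand in inverse form: P = 57 - 0.5Q.
Equilibrium: 57 - 0.5Q = 18 + 5Q, so Q* = 7.0909 and P* = 53.4545.
CS = (1/2)(7.0909)(3.5455) = 12.5702 and PS = (1/2)(7.0909)(35.4545) = 125.7025, so total surplus = 138.2727.

138.27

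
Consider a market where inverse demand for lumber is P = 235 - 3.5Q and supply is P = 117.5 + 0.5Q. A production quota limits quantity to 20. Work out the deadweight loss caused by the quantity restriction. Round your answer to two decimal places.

175.78

Unrestricted equilibrium: Q* = (235 - 117.5)/(3.5 + 0.5) = 29.375.
At Q = 20 the demand price is 235 - 3.5(20) = 165 and the supply price is 117.5 + 0.5(20) = 127.5.
Deadweight loss is the triangle between the curves from 20 to 29.375: (1/2)(165 - 127.5)(29.375 - 20) = 175.7812.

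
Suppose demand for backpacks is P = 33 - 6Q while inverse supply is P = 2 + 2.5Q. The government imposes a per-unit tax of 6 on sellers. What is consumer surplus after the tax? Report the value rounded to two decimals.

Without the tax, 33 - 6Q = 2 + 2.5Q so Q* = 3.6471 and P* = 11.1176.
A tax on sellers shifts supply up by 6: 33 - 6Q = 2 + 2.5Q + 6, so Q_t = 2.9412. Buyers pay P_b = 15.3529; sellers receive P_s = P_b - 6 = 9.3529.
CS = (1/2)(Q_t)(33 - P_b) = (1/2)(2.9412)(17.6471) = 25.9516.

25.95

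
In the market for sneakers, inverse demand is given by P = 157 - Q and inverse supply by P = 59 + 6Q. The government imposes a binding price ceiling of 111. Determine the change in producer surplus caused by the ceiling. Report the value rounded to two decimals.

-362.67

Without the control, 157 - Q = 59 + 6Q so Q* = 14 and P* = 143.
At the ceiling price 111, quantity supplied is (111 - 59)/6 = 8.6667; supply is the short side, so Q = 8.6667 trades at P = 111.
PS goes from (1/2)(14)(84) = 588 to 225.3333 (computed as (111 - 59)(8.6667) - (1/2)(6)(8.6667)^2), a change of -362.6667.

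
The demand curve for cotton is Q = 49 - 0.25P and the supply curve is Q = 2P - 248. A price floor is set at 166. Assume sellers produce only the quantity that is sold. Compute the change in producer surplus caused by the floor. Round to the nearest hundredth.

236.94

Rewriting demand in inverse form: P = 196 - 4Q.
Rewriting supply in inverse form: P = 124 + 0.5Q.
Without the control, 196 - 4Q = 124 + 0.5Q so Q* = 16 and P* = 132.
At the floor price 166, quantity demanded is (196 - 166)/4 = 7.5; demand is the short side, so Q = 7.5 trades at P = 166.
PS goes from (1/2)(16)(8) = 64 to 300.9375 (computed as (166 - 124)(7.5) - (1/2)(0.5)(7.5)^2), a change of 236.9375.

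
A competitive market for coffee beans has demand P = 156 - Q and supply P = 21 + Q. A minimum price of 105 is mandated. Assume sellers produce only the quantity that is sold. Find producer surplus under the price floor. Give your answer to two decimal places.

Without the control, 156 - Q = 21 + Q so Q* = 67.5 and P* = 88.5.
At the floor price 105, quantity demanded is (156 - 105)/1 = 51; demand is the short side, so Q = 51 trades at P = 105.
The supply price at Q = 51 is 72. PS is the trapezoid between 105 and supply over [0, 51]: (1/2)[(105 - 21) + (105 - 72)](51) = 2983.5.

2983.50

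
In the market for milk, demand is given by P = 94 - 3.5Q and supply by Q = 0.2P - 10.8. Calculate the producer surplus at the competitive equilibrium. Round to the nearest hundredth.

Rewriting supply in inverse form: P = 54 + 5Q.
Setting demand equal to supply, 40 = 8.5Q, so Q* = 4.7059 and P* = 77.5294.
PS is the area between P* and the supply curve from 0 to Q*: (1/2)(4.7059)(23.5294) = 55.3633.

55.36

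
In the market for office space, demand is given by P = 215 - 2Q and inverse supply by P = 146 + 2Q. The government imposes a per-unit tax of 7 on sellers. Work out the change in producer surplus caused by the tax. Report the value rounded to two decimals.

-57.31

Pre-tax equilibrium: 215 - 2Q = 146 + 2Q gives Q* = 17.25, P* = 180.5.
A tax on sellers shifts supply up by 7: 215 - 2Q = 146 + 2Q + 7, so Q_t = 15.5. Buyers pay P_b = 184; sellers receive P_s = P_b - 7 = 177.
Producers lose the trapezoid between P_s and P* out to Q_t plus the triangle from Q_t to Q*: change in PS = 240.25 - 297.5625 = -57.3125.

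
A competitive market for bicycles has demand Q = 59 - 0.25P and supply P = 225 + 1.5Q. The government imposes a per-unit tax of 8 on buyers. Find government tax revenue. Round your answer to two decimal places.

Rewriting demand in inverse form: P = 236 - 4Q.
Pre-tax equilibrium: 236 - 4Q = 225 + 1.5Q gives Q* = 2, P* = 228.
With the tax, buyers' net willingness to pay falls by 8: (236 - 8) - 4Q = 225 + 1.5Q, so Q_t = 0.5455. Buyers pay P_b = 233.8182; sellers receive P_s = P_b - 8 = 225.8182.
Revenue is the tax times quantity traded: 8 x 0.5455 = 4.3636.

4.36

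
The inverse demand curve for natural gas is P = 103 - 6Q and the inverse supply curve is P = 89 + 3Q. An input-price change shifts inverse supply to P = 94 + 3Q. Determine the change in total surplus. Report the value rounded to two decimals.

Initial equilibrium: Q_0 = 1.5556, P_0 = 93.6667; CS_0 = (1/2)(1.5556)(9.3333) = 7.2593, PS_0 = (1/2)(1.5556)(4.6667) = 3.6296.
New equilibrium: 103 - 6Q = 94 + 3Q gives Q_1 = 1, P_1 = 97; CS_1 = 3, PS_1 = 1.5.
Change in total surplus = (3 + 1.5) - (7.2593 + 3.6296) = -6.3889.

-6.39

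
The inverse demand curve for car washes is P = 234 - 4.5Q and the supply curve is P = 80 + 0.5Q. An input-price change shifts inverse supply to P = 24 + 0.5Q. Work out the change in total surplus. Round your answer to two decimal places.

Initial equilibrium: Q_0 = 30.8, P_0 = 95.4; CS_0 = (1/2)(30.8)(138.6) = 2134.44, PS_0 = (1/2)(30.8)(15.4) = 237.16.
New equilibrium: 234 - 4.5Q = 24 + 0.5Q gives Q_1 = 42, P_1 = 45; CS_1 = 3969, PS_1 = 441.
Change in total surplus = (3969 + 441) - (2134.44 + 237.16) = 2038.4.

2038.40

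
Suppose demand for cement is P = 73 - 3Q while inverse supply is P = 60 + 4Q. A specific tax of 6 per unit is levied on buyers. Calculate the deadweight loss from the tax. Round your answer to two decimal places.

2.57

Pre-tax equilibrium: 73 - 3Q = 60 + 4Q gives Q* = 1.8571, P* = 67.4286.
With the tax, buyers' net willingness to pay falls by 6: (73 - 6) - 3Q = 60 + 4Q, so Q_t = 1. Buyers pay P_b = 70; sellers receive P_s = P_b - 6 = 64.
Deadweight loss is the triangle between the curves from Q_t to Q*: (1/2)(1.8571 - 1)(6) = 2.5714.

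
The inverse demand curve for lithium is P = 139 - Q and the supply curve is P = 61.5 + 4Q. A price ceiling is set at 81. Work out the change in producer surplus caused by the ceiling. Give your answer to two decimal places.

-432.97

Without the control, 139 - Q = 61.5 + 4Q so Q* = 15.5 and P* = 123.5.
At P = 81, sellers supply (81 - 61.5)/4 = 4.875 while buyers want more, so the quantity traded is 4.875 at price 81.
PS goes from (1/2)(15.5)(62) = 480.5 to 47.5312 (computed as (81 - 61.5)(4.875) - (1/2)(4)(4.875)^2), a change of -432.9688.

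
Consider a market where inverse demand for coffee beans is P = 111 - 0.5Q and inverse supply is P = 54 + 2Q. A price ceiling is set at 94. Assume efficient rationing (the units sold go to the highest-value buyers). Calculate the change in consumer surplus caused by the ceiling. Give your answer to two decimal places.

110.04

Free-market equilibrium: 111 - 0.5Q = 54 + 2Q gives Q* = 22.8, P* = 99.6.
At the ceiling price 94, quantity supplied is (94 - 54)/2 = 20; supply is the short side, so Q = 20 trades at P = 94.
CS goes from (1/2)(22.8)(11.4) = 129.96 to 240 (computed as (111 - 94)(20) - (1/2)(0.5)(20)^2), a change of 110.04.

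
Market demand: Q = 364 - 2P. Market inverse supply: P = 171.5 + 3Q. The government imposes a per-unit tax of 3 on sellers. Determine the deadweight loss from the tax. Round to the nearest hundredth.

Rewriting demand in inverse form: P = 182 - 0.5Q.
Pre-tax equilibrium: 182 - 0.5Q = 171.5 + 3Q gives Q* = 3, P* = 180.5.
With the tax, sellers need 3 more per unit: 182 - 0.5Q = 171.5 + 3Q + 3, so Q_t = 2.1429. Buyers pay P_b = 180.9286; sellers receive P_s = P_b - 3 = 177.9286.
The welfare triangle lost has base Q* - Q_t = 0.8571 and height t = 3, so DWL = (1/2)(0.8571)(3) = 1.2857.

1.29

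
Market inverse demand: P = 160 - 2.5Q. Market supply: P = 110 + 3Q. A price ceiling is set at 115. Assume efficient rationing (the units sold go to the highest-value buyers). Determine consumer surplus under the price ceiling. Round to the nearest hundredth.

Without the control, 160 - 2.5Q = 110 + 3Q so Q* = 9.0909 and P* = 137.2727.
At the ceiling price 115, quantity supplied is (115 - 110)/3 = 1.6667; supply is the short side, so Q = 1.6667 trades at P = 115.
The demand price at Q = 1.6667 is 155.8333. CS is the trapezoid between demand and 115 over [0, 1.6667]: (1/2)[(160 - 115) + (155.8333 - 115)](1.6667) = 71.5278.

71.53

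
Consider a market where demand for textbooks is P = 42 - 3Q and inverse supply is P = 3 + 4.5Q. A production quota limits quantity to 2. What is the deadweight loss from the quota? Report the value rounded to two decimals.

Without the quota, 42 - 3Q = 3 + 4.5Q gives Q* = 5.2.
At Q = 2 the demand price is 42 - 3(2) = 36 and the supply price is 3 + 4.5(2) = 12.
Deadweight loss is the triangle between the curves from 2 to 5.2: (1/2)(36 - 12)(5.2 - 2) = 38.4.

38.40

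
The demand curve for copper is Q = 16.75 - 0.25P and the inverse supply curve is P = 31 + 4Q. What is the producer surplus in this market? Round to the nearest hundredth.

Rewriting demand in inverse form: P = 67 - 4Q.
Equilibrium: 67 - 4Q = 31 + 4Q, so Q* = 4.5 and P* = 49.
The supply curve's price intercept is 31, so PS = (1/2)(Q*)(P* - 31) = (1/2)(4.5)(18) = 40.5.

40.50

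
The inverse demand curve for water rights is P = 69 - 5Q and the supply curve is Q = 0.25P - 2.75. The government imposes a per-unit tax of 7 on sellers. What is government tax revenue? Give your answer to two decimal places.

Rewriting supply in inverse form: P = 11 + 4Q.
Pre-tax equilibrium: 69 - 5Q = 11 + 4Q gives Q* = 6.4444, P* = 36.7778.
A tax on sellers shifts supply up by 7: 69 - 5Q = 11 + 4Q + 7, so Q_t = 5.6667. Buyers pay P_b = 40.6667; sellers receive P_s = P_b - 7 = 33.6667.
Revenue is the tax times quantity traded: 7 x 5.6667 = 39.6667.

39.67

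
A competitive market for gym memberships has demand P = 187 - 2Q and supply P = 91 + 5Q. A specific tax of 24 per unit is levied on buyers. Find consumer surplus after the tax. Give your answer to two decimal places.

Without the tax, 187 - 2Q = 91 + 5Q so Q* = 13.7143 and P* = 159.5714.
A tax on buyers shifts demand down by 24: (187 - 24) - 2Q = 91 + 5Q, so Q_t = 10.2857. Buyers pay P_b = 166.4286; sellers receive P_s = P_b - 24 = 142.4286.
Consumer surplus is the triangle under demand above P_b: (1/2)(10.2857)(187 - 166.4286) = 105.7959.

105.80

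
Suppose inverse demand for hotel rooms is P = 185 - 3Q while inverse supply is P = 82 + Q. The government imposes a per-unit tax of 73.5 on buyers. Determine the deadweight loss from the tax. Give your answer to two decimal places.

675.28

Pre-tax equilibrium: 185 - 3Q = 82 + Q gives Q* = 25.75, P* = 107.75.
A tax on buyers shifts demand down by 73.5: (185 - 73.5) - 3Q = 82 + Q, so Q_t = 7.375. Buyers pay P_b = 162.875; sellers receive P_s = P_b - 73.5 = 89.375.
Deadweight loss is the triangle between the curves from Q_t to Q*: (1/2)(25.75 - 7.375)(73.5) = 675.2812.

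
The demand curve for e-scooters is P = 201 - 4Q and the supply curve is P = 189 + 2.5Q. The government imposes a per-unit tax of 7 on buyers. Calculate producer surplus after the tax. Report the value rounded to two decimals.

0.74

Pre-tax equilibrium: 201 - 4Q = 189 + 2.5Q gives Q* = 1.8462, P* = 193.6154.
A tax on buyers shifts demand down by 7: (201 - 7) - 4Q = 189 + 2.5Q, so Q_t = 0.7692. Buyers pay P_b = 197.9231; sellers receive P_s = P_b - 7 = 190.9231.
Producer surplus is the triangle above supply below P_s: (1/2)(0.7692)(190.9231 - 189) = 0.7396.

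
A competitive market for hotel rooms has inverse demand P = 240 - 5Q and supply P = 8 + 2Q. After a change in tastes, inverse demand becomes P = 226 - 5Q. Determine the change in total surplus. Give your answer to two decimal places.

Initial equilibrium: Q_0 = 33.1429, P_0 = 74.2857; CS_0 = (1/2)(33.1429)(165.7143) = 2746.1224, PS_0 = (1/2)(33.1429)(66.2857) = 1098.449.
New equilibrium: 226 - 5Q = 8 + 2Q gives Q_1 = 31.1429, P_1 = 70.2857; CS_1 = 2424.6939, PS_1 = 969.8776.
Change in total surplus = (2424.6939 + 969.8776) - (2746.1224 + 1098.449) = -450.

-450.00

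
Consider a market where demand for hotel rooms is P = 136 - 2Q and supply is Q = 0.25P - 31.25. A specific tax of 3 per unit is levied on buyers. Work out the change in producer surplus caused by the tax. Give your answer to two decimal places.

-3.17

Rewriting supply in inverse form: P = 125 + 4Q.
Without the tax, 136 - 2Q = 125 + 4Q so Q* = 1.8333 and P* = 132.3333.
A tax on buyers shifts demand down by 3: (136 - 3) - 2Q = 125 + 4Q, so Q_t = 1.3333. Buyers pay P_b = 133.3333; sellers receive P_s = P_b - 3 = 130.3333.
PS falls from (1/2)(1.8333)(7.3333) = 6.7222 to (1/2)(1.3333)(5.3333) = 3.5556, a change of -3.1667.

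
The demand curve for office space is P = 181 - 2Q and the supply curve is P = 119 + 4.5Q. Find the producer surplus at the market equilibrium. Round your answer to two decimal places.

Equilibrium: 181 - 2Q = 119 + 4.5Q, so Q* = 9.5385 and P* = 161.9231.
The supply curve's price intercept is 119, so PS = (1/2)(Q*)(P* - 119) = (1/2)(9.5385)(42.9231) = 204.7101.

204.71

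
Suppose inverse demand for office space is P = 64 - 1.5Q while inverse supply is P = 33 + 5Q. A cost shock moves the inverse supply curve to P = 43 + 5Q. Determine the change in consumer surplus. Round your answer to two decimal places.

-9.23

Initial equilibrium: Q_0 = 4.7692, P_0 = 56.8462; CS_0 = (1/2)(4.7692)(7.1538) = 17.0592, PS_0 = (1/2)(4.7692)(23.8462) = 56.8639.
New equilibrium: 64 - 1.5Q = 43 + 5Q gives Q_1 = 3.2308, P_1 = 59.1538; CS_1 = 7.8284, PS_1 = 26.0947.
Change in consumer surplus = 7.8284 - 17.0592 = -9.2308.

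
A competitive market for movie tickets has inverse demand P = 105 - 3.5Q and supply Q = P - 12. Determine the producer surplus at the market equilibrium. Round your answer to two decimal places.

Rewriting supply in inverse form: P = 12 + Q.
Equilibrium: 105 - 3.5Q = 12 + Q, so Q* = 20.6667 and P* = 32.6667.
The supply curve's price intercept is 12, so PS = (1/2)(Q*)(P* - 12) = (1/2)(20.6667)(20.6667) = 213.5556.

213.56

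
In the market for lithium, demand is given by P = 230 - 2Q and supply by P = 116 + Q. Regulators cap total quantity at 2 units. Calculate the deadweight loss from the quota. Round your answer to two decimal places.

1944.00

Unrestricted equilibrium: Q* = (230 - 116)/(2 + 1) = 38.
At Q = 2 the demand price is 230 - 2(2) = 226 and the supply price is 116 + (2) = 118.
DWL = (1/2)(gap between curves at 2) x (Q* - 2) = (1/2)(108)(36) = 1944.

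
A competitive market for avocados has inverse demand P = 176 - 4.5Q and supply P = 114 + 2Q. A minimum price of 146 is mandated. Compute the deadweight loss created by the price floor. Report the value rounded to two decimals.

Without the control, 176 - 4.5Q = 114 + 2Q so Q* = 9.5385 and P* = 133.0769.
At the floor price 146, quantity demanded is (176 - 146)/4.5 = 6.6667; demand is the short side, so Q = 6.6667 trades at P = 146.
The lost-trades triangle has base Q* - 6.6667 = 2.8718 and height equal to the gap between the curves at Q = 6.6667, which is 146 - 127.3333 = 18.6667. DWL = (1/2)(2.8718)(18.6667) = 26.8034.

26.80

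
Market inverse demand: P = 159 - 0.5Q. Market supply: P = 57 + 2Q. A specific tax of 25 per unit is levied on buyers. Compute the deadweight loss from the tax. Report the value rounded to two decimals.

125.00

Pre-tax equilibrium: 159 - 0.5Q = 57 + 2Q gives Q* = 40.8, P* = 138.6.
With the tax, buyers' net willingness to pay falls by 25: (159 - 25) - 0.5Q = 57 + 2Q, so Q_t = 30.8. Buyers pay P_b = 143.6; sellers receive P_s = P_b - 25 = 118.6.
The welfare triangle lost has base Q* - Q_t = 10 and height t = 25, so DWL = (1/2)(10)(25) = 125.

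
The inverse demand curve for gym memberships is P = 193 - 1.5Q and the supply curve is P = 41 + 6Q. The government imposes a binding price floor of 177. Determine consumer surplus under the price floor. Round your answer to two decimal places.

Free-market equilibrium: 193 - 1.5Q = 41 + 6Q gives Q* = 20.2667, P* = 162.6.
At the floor price 177, quantity demanded is (193 - 177)/1.5 = 10.6667; demand is the short side, so Q = 10.6667 trades at P = 177.
CS is the triangle under demand above 177: (1/2)(10.6667)(193 - 177) = 85.3333.

85.33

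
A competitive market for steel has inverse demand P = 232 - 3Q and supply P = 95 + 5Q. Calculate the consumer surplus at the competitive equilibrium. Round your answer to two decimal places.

Set 232 - 3Q = 95 + 5Q, which gives 137 = 8Q, so Q* = 17.125 and P* = 232 - 3(17.125) = 180.625.
Consumer surplus is the triangle under demand above P*: (1/2)(17.125)(232 - 180.625) = (1/2)(17.125)(51.375) = 439.8984.

439.90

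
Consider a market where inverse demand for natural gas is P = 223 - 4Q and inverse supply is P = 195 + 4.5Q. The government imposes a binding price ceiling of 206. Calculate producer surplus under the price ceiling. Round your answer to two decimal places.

Free-market equilibrium: 223 - 4Q = 195 + 4.5Q gives Q* = 3.2941, P* = 209.8235.
At the ceiling price 206, quantity supplied is (206 - 195)/4.5 = 2.4444; supply is the short side, so Q = 2.4444 trades at P = 206.
PS is the triangle above supply below 206: (1/2)(2.4444)(206 - 195) = 13.4444.

13.44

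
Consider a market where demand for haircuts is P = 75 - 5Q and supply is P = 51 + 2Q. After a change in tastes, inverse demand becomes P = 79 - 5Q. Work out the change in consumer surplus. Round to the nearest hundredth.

Initial equilibrium: Q_0 = 3.4286, P_0 = 57.8571; CS_0 = (1/2)(3.4286)(17.1429) = 29.3878, PS_0 = (1/2)(3.4286)(6.8571) = 11.7551.
New equilibrium: 79 - 5Q = 51 + 2Q gives Q_1 = 4, P_1 = 59; CS_1 = 40, PS_1 = 16.
Change in consumer surplus = 40 - 29.3878 = 10.6122.

10.61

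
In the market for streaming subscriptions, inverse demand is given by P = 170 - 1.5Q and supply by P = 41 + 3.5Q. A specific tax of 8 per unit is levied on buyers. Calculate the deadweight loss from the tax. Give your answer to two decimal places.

6.40

Without the tax, 170 - 1.5Q = 41 + 3.5Q so Q* = 25.8 and P* = 131.3.
A tax on buyers shifts demand down by 8: (170 - 8) - 1.5Q = 41 + 3.5Q, so Q_t = 24.2. Buyers pay P_b = 133.7; sellers receive P_s = P_b - 8 = 125.7.
The welfare triangle lost has base Q* - Q_t = 1.6 and height t = 8, so DWL = (1/2)(1.6)(8) = 6.4.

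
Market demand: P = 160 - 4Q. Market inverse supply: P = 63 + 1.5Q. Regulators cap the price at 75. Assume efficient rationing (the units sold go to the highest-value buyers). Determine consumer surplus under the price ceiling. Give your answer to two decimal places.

552.00

Free-market equilibrium: 160 - 4Q = 63 + 1.5Q gives Q* = 17.6364, P* = 89.4545.
At P = 75, sellers supply (75 - 63)/1.5 = 8 while buyers want more, so the quantity traded is 8 at price 75.
The demand price at Q = 8 is 128. CS is the trapezoid between demand and 75 over [0, 8]: (1/2)[(160 - 75) + (128 - 75)](8) = 552.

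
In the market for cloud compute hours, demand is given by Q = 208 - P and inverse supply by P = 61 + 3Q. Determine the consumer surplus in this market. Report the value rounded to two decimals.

Rewriting demand in inverse form: P = 208 - Q.
Equilibrium: 208 - Q = 61 + 3Q, so Q* = 36.75 and P* = 171.25.
Consumer surplus is the triangle under demand above P*: (1/2)(36.75)(208 - 171.25) = (1/2)(36.75)(36.75) = 675.2812.

675.28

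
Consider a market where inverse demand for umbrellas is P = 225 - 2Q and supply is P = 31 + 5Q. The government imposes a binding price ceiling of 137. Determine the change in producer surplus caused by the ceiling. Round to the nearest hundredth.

-796.60

Free-market equilibrium: 225 - 2Q = 31 + 5Q gives Q* = 27.7143, P* = 169.5714.
At P = 137, sellers supply (137 - 31)/5 = 21.2 while buyers want more, so the quantity traded is 21.2 at price 137.
PS goes from (1/2)(27.7143)(138.5714) = 1920.2041 to 1123.6 (computed as (137 - 31)(21.2) - (1/2)(5)(21.2)^2), a change of -796.6041.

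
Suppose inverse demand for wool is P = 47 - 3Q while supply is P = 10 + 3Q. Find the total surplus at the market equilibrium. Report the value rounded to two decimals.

Set 47 - 3Q = 10 + 3Q, which gives 37 = 6Q, so Q* = 6.1667 and P* = 47 - 3(6.1667) = 28.5.
CS = (1/2)(6.1667)(18.5) = 57.0417 and PS = (1/2)(6.1667)(18.5) = 57.0417, so total surplus = 114.0833.

114.08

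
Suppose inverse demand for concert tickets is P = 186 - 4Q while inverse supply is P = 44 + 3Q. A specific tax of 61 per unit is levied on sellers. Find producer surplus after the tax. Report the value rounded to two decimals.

Pre-tax equilibrium: 186 - 4Q = 44 + 3Q gives Q* = 20.2857, P* = 104.8571.
A tax on sellers shifts supply up by 61: 186 - 4Q = 44 + 3Q + 61, so Q_t = 11.5714. Buyers pay P_b = 139.7143; sellers receive P_s = P_b - 61 = 78.7143.
Producer surplus is the triangle above supply below P_s: (1/2)(11.5714)(78.7143 - 44) = 200.8469.

200.85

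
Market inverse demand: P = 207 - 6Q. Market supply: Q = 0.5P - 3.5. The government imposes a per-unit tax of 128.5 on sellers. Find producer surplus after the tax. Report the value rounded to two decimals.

79.88

Rewriting supply in inverse form: P = 7 + 2Q.
Pre-tax equilibrium: 207 - 6Q = 7 + 2Q gives Q* = 25, P* = 57.
With the tax, sellers need 128.5 more per unit: 207 - 6Q = 7 + 2Q + 128.5, so Q_t = 8.9375. Buyers pay P_b = 153.375; sellers receive P_s = P_b - 128.5 = 24.875.
Producer surplus is the triangle above supply below P_s: (1/2)(8.9375)(24.875 - 7) = 79.8789.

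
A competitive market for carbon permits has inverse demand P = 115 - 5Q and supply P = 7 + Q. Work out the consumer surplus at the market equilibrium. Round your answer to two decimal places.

Setting demand equal to supply, 108 = 6Q, so Q* = 18 and P* = 25.
Consumer surplus is the triangle under demand above P*: (1/2)(18)(115 - 25) = (1/2)(18)(90) = 810.

810.00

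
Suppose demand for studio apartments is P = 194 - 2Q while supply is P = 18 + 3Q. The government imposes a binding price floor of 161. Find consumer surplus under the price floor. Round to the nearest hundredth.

Without the control, 194 - 2Q = 18 + 3Q so Q* = 35.2 and P* = 123.6.
At P = 161, buyers demand (194 - 161)/2 = 16.5 while sellers would supply more, so the quantity traded is 16.5 at price 161.
CS is the triangle under demand above 161: (1/2)(16.5)(194 - 161) = 272.25.

272.25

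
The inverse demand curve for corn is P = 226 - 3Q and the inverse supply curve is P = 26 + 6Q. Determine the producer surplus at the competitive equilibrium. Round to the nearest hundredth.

1481.48

Equilibrium: 226 - 3Q = 26 + 6Q, so Q* = 22.2222 and P* = 159.3333.
Producer surplus is the triangle above supply below P*: (1/2)(22.2222)(159.3333 - 26) = (1/2)(22.2222)(133.3333) = 1481.4815.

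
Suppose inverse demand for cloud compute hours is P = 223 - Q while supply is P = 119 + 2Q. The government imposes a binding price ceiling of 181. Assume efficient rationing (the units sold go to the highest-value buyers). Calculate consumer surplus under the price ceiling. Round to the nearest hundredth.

Free-market equilibrium: 223 - Q = 119 + 2Q gives Q* = 34.6667, P* = 188.3333.
At the ceiling price 181, quantity supplied is (181 - 119)/2 = 31; supply is the short side, so Q = 31 trades at P = 181.
The demand price at Q = 31 is 192. CS is the trapezoid between demand and 181 over [0, 31]: (1/2)[(223 - 181) + (192 - 181)](31) = 821.5.

821.50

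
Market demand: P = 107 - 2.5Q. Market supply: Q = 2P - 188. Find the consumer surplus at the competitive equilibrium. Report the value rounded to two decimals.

23.47

Rewriting supply in inverse form: P = 94 + 0.5Q.
Equilibrium: 107 - 2.5Q = 94 + 0.5Q, so Q* = 4.3333 and P* = 96.1667.
The demand choke price is 107, so CS = (1/2)(Q*)(107 - P*) = (1/2)(4.3333)(10.8333) = 23.4722.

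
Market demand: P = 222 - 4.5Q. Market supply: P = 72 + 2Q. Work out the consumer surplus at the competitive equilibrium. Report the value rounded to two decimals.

1198.22

Set 222 - 4.5Q = 72 + 2Q, which gives 150 = 6.5Q, so Q* = 23.0769 and P* = 222 - 4.5(23.0769) = 118.1538.
CS is the area between the demand curve and P* from 0 to Q*: (1/2)(23.0769)(103.8462) = 1198.2249.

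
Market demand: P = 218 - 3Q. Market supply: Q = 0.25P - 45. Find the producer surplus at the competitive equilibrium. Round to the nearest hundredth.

Rewriting supply in inverse form: P = 180 + 4Q.
Setting demand equal to supply, 38 = 7Q, so Q* = 5.4286 and P* = 201.7143.
Producer surplus is the triangle above supply below P*: (1/2)(5.4286)(201.7143 - 180) = (1/2)(5.4286)(21.7143) = 58.9388.

58.94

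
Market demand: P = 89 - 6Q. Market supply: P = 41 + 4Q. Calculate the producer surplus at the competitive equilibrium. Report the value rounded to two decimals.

Set 89 - 6Q = 41 + 4Q, which gives 48 = 10Q, so Q* = 4.8 and P* = 89 - 6(4.8) = 60.2.
Producer surplus is the triangle above supply below P*: (1/2)(4.8)(60.2 - 41) = (1/2)(4.8)(19.2) = 46.08.

46.08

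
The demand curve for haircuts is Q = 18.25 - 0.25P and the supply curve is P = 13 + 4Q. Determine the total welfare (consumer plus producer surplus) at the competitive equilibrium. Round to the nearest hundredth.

225.00

Rewriting demand in inverse form: P = 73 - 4Q.
Setting demand equal to supply, 60 = 8Q, so Q* = 7.5 and P* = 43.
Total surplus is the full triangle between the curves from 0 to Q*: (1/2)(7.5)(73 - 13) = 225.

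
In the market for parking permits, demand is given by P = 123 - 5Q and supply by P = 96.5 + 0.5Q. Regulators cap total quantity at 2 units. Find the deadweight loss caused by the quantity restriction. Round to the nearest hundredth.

Unrestricted equilibrium: Q* = (123 - 96.5)/(5 + 0.5) = 4.8182.
At Q = 2 the demand price is 123 - 5(2) = 113 and the supply price is 96.5 + 0.5(2) = 97.5.
DWL = (1/2)(gap between curves at 2) x (Q* - 2) = (1/2)(15.5)(2.8182) = 21.8409.

21.84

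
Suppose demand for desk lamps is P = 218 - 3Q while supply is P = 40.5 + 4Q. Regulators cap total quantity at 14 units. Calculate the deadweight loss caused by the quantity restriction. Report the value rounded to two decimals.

451.45

Without the quota, 218 - 3Q = 40.5 + 4Q gives Q* = 25.3571.
At Q = 14 the demand price is 218 - 3(14) = 176 and the supply price is 40.5 + 4(14) = 96.5.
DWL = (1/2)(gap between curves at 14) x (Q* - 14) = (1/2)(79.5)(11.3571) = 451.4464.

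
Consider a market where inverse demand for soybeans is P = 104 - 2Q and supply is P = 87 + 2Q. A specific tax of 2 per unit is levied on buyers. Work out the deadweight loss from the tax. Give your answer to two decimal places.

0.50

Pre-tax equilibrium: 104 - 2Q = 87 + 2Q gives Q* = 4.25, P* = 95.5.
A tax on buyers shifts demand down by 2: (104 - 2) - 2Q = 87 + 2Q, so Q_t = 3.75. Buyers pay P_b = 96.5; sellers receive P_s = P_b - 2 = 94.5.
The welfare triangle lost has base Q* - Q_t = 0.5 and height t = 2, so DWL = (1/2)(0.5)(2) = 0.5.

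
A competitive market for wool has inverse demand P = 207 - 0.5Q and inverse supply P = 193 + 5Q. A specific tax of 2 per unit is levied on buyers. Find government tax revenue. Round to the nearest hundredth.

Pre-tax equilibrium: 207 - 0.5Q = 193 + 5Q gives Q* = 2.5455, P* = 205.7273.
With the tax, buyers' net willingness to pay falls by 2: (207 - 2) - 0.5Q = 193 + 5Q, so Q_t = 2.1818. Buyers pay P_b = 205.9091; sellers receive P_s = P_b - 2 = 203.9091.
Revenue is the tax times quantity traded: 2 x 2.1818 = 4.3636.

4.36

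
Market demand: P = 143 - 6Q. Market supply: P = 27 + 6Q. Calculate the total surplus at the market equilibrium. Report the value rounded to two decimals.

560.67

Equilibrium: 143 - 6Q = 27 + 6Q, so Q* = 9.6667 and P* = 85.
CS = (1/2)(9.6667)(58) = 280.3333 and PS = (1/2)(9.6667)(58) = 280.3333, so total surplus = 560.6667.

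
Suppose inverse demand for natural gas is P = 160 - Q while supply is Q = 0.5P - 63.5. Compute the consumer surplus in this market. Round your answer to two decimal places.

Rewriting supply in inverse form: P = 127 + 2Q.
Setting demand equal to supply, 33 = 3Q, so Q* = 11 and P* = 149.
CS is the area between the demand curve and P* from 0 to Q*: (1/2)(11)(11) = 60.5.

60.50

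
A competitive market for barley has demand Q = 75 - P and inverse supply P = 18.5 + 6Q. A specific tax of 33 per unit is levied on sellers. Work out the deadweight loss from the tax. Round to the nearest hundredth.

77.79

Rewriting demand in inverse form: P = 75 - Q.
Pre-tax equilibrium: 75 - Q = 18.5 + 6Q gives Q* = 8.0714, P* = 66.9286.
A tax on sellers shifts supply up by 33: 75 - Q = 18.5 + 6Q + 33, so Q_t = 3.3571. Buyers pay P_b = 71.6429; sellers receive P_s = P_b - 33 = 38.6429.
Deadweight loss is the triangle between the curves from Q_t to Q*: (1/2)(8.0714 - 3.3571)(33) = 77.7857.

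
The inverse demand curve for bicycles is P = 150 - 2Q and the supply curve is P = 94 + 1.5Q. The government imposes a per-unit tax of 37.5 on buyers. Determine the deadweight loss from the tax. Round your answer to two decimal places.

Pre-tax equilibrium: 150 - 2Q = 94 + 1.5Q gives Q* = 16, P* = 118.
With the tax, buyers' net willingness to pay falls by 37.5: (150 - 37.5) - 2Q = 94 + 1.5Q, so Q_t = 5.2857. Buyers pay P_b = 139.4286; sellers receive P_s = P_b - 37.5 = 101.9286.
The welfare triangle lost has base Q* - Q_t = 10.7143 and height t = 37.5, so DWL = (1/2)(10.7143)(37.5) = 200.8929.

200.89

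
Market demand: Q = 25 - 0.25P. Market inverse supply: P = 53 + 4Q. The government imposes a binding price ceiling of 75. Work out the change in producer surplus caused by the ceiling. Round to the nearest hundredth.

Rewriting demand in inverse form: P = 100 - 4Q.
Without the control, 100 - 4Q = 53 + 4Q so Q* = 5.875 and P* = 76.5.
At P = 75, sellers supply (75 - 53)/4 = 5.5 while buyers want more, so the quantity traded is 5.5 at price 75.
PS goes from (1/2)(5.875)(23.5) = 69.0312 to 60.5 (computed as (75 - 53)(5.5) - (1/2)(4)(5.5)^2), a change of -8.5312.

-8.53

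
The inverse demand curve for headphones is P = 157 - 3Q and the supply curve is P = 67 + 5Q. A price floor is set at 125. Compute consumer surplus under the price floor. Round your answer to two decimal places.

Free-market equilibrium: 157 - 3Q = 67 + 5Q gives Q* = 11.25, P* = 123.25.
At the floor price 125, quantity demanded is (157 - 125)/3 = 10.6667; demand is the short side, so Q = 10.6667 trades at P = 125.
CS is the triangle under demand above 125: (1/2)(10.6667)(157 - 125) = 170.6667.

170.67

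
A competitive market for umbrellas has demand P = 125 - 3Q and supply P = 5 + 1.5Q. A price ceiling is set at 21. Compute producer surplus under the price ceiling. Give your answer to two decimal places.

Without the control, 125 - 3Q = 5 + 1.5Q so Q* = 26.6667 and P* = 45.
At P = 21, sellers supply (21 - 5)/1.5 = 10.6667 while buyers want more, so the quantity traded is 10.6667 at price 21.
PS is the triangle above supply below 21: (1/2)(10.6667)(21 - 5) = 85.3333.

85.33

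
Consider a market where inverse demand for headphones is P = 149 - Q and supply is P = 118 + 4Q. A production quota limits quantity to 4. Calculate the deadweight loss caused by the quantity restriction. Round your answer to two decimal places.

12.10

Without the quota, 149 - Q = 118 + 4Q gives Q* = 6.2.
At Q = 4 the demand price is 149 - (4) = 145 and the supply price is 118 + 4(4) = 134.
DWL = (1/2)(gap between curves at 4) x (Q* - 4) = (1/2)(11)(2.2) = 12.1.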